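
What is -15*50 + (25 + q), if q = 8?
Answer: -717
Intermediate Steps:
-15*50 + (25 + q) = -15*50 + (25 + 8) = -750 + 33 = -717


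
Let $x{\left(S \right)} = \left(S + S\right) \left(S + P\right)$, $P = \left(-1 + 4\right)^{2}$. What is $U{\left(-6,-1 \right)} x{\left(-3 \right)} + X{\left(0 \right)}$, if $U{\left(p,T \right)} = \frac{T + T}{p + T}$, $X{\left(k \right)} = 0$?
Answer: $- \frac{72}{7} \approx -10.286$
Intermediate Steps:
$U{\left(p,T \right)} = \frac{2 T}{T + p}$
$P = 9$ ($P = 3^{2} = 9$)
$x{\left(S \right)} = 2 S \left(9 + S\right)$ ($x{\left(S \right)} = \left(S + S\right) \left(S + 9\right) = 2 S \left(9 + S\right)$)
$U{\left(-6,-1 \right)} x{\left(-3 \right)} + X{\left(0 \right)} = 2 \left(-1\right) \frac{1}{-1 - 6} \cdot 2 \left(-3\right) \left(9 - 3\right) + 0 = 2 \left(-1\right) \frac{1}{-7} \cdot 2 \left(-3\right) 6 + 0 = 2 \left(-1\right) \left(- \frac{1}{7}\right) \left(-36\right) + 0 = \frac{2}{7} \left(-36\right) + 0 = - \frac{72}{7} + 0 = - \frac{72}{7}$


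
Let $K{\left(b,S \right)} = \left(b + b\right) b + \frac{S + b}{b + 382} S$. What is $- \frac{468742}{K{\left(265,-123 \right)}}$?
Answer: $- \frac{151638037}{45426842} \approx -3.3381$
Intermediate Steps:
$K{\left(b,S \right)} = 2 b^{2} + \frac{S \left(S + b\right)}{382 + b}$ ($K{\left(b,S \right)} = 2 b b + \frac{S + b}{382 + b} S = 2 b^{2} + \frac{S + b}{382 + b} S = 2 b^{2} + \frac{S \left(S + b\right)}{382 + b}$)
$- \frac{468742}{K{\left(265,-123 \right)}} = - \frac{468742}{\frac{1}{382 + 265} \left(\left(-123\right)^{2} + 2 \cdot 265^{3} + 764 \cdot 265^{2} - 32595\right)} = - \frac{468742}{\frac{1}{647} \left(15129 + 2 \cdot 18609625 + 764 \cdot 70225 - 32595\right)} = - \frac{468742}{\frac{1}{647} \left(15129 + 37219250 + 53651900 - 32595\right)} = - \frac{468742}{\frac{1}{647} \cdot 90853684} = - \frac{468742}{\frac{90853684}{647}} = \left(-468742\right) \frac{647}{90853684} = - \frac{151638037}{45426842}$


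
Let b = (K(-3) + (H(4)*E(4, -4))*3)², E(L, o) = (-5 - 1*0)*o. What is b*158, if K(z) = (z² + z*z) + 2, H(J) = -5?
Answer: 12387200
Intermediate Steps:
E(L, o) = -5*o (E(L, o) = (-5 + 0)*o = -5*o)
K(z) = 2 + 2*z² (K(z) = (z² + z²) + 2 = 2*z² + 2 = 2 + 2*z²)
b = 78400 (b = ((2 + 2*(-3)²) - (-25)*(-4)*3)² = ((2 + 2*9) - 5*20*3)² = ((2 + 18) - 100*3)² = (20 - 300)² = (-280)² = 78400)
b*158 = 78400*158 = 12387200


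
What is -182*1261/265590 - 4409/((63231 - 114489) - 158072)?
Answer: -72108719/85532238 ≈ -0.84306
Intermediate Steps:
-182*1261/265590 - 4409/((63231 - 114489) - 158072) = -229502*1/265590 - 4409/(-51258 - 158072) = -8827/10215 - 4409/(-209330) = -8827/10215 - 4409*(-1/209330) = -8827/10215 + 4409/209330 = -72108719/85532238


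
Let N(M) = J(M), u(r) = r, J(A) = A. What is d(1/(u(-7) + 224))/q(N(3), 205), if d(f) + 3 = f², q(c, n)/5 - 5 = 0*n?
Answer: -141266/1177225 ≈ -0.12000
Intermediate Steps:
N(M) = M
q(c, n) = 25 (q(c, n) = 25 + 5*(0*n) = 25 + 5*0 = 25 + 0 = 25)
d(f) = -3 + f²
d(1/(u(-7) + 224))/q(N(3), 205) = (-3 + (1/(-7 + 224))²)/25 = (-3 + (1/217)²)*(1/25) = (-3 + 1/47089)*(1/25) = -141266/47089*1/25 = -141266/1177225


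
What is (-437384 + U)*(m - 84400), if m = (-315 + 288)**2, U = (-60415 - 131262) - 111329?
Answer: 61949171690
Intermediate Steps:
U = -303006 (U = -191677 - 111329 = -303006)
m = 729 (m = (-27)**2 = 729)
(-437384 + U)*(m - 84400) = (-437384 - 303006)*(729 - 84400) = -740390*(-83671) = 61949171690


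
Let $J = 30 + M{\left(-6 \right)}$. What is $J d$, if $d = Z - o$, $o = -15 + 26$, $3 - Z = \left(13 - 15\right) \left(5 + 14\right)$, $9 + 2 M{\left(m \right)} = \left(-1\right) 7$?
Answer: $660$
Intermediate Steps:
$M{\left(m \right)} = -8$ ($M{\left(m \right)} = - \frac{9}{2} + \frac{\left(-1\right) 7}{2} = - \frac{9}{2} + \frac{1}{2} \left(-7\right) = - \frac{9}{2} - \frac{7}{2} = -8$)
$Z = 41$ ($Z = 3 - \left(13 - 15\right) \left(5 + 14\right) = 3 - \left(-2\right) 19 = 3 - -38 = 3 + 38 = 41$)
$o = 11$
$d = 30$ ($d = 41 - 11 = 30$)
$J = 22$ ($J = 30 - 8 = 22$)
$J d = 22 \cdot 30 = 660$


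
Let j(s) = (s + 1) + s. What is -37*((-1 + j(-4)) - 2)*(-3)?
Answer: -1110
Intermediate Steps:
j(s) = 1 + 2*s (j(s) = (1 + s) + s = 1 + 2*s)
-37*((-1 + j(-4)) - 2)*(-3) = -37*((-1 + (1 + 2*(-4))) - 2)*(-3) = -37*((-1 + (1 - 8)) - 2)*(-3) = -37*((-1 - 7) - 2)*(-3) = -37*(-8 - 2)*(-3) = -37*(-10)*(-3) = 370*(-3) = -1110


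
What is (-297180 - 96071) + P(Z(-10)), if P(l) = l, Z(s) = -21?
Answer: -393272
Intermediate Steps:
(-297180 - 96071) + P(Z(-10)) = (-297180 - 96071) - 21 = -393251 - 21 = -393272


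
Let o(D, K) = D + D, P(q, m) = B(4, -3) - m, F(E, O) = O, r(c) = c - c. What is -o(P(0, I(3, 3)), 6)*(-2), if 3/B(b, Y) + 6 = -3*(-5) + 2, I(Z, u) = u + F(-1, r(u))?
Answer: -120/11 ≈ -10.909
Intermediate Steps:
r(c) = 0
I(Z, u) = u (I(Z, u) = u + 0 = u)
B(b, Y) = 3/11 (B(b, Y) = 3/(-6 + (-3*(-5) + 2)) = 3/(-6 + (15 + 2)) = 3/(-6 + 17) = 3/11)
P(q, m) = 3/11 - m
o(D, K) = 2*D
-o(P(0, I(3, 3)), 6)*(-2) = -2*(3/11 - 1*3)*(-2) = -2*(3/11 - 3)*(-2) = -2*(-30)/11*(-2) = -1*(-60/11)*(-2) = (60/11)*(-2) = -120/11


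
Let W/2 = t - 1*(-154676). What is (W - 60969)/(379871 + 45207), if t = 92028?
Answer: 432439/425078 ≈ 1.0173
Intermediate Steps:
W = 493408 (W = 2*(92028 - 1*(-154676)) = 2*(92028 + 154676) = 2*246704 = 493408)
(W - 60969)/(379871 + 45207) = (493408 - 60969)/(379871 + 45207) = 432439/425078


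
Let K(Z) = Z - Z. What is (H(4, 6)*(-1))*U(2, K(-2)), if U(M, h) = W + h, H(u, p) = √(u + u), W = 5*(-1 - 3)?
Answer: 40*√2 ≈ 56.569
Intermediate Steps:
W = -20 (W = 5*(-4) = -20)
H(u, p) = √2*√u (H(u, p) = √(2*u) = √2*√u)
K(Z) = 0
U(M, h) = -20 + h
(H(4, 6)*(-1))*U(2, K(-2)) = ((√2*√4)*(-1))*(-20 + 0) = ((√2*2)*(-1))*(-20) = ((2*√2)*(-1))*(-20) = -2*√2*(-20) = 40*√2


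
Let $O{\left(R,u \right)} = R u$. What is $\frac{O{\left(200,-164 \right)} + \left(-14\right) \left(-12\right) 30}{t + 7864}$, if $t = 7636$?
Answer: $- \frac{1388}{775} \approx -1.791$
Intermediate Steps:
$\frac{O{\left(200,-164 \right)} + \left(-14\right) \left(-12\right) 30}{t + 7864} = \frac{200 \left(-164\right) + \left(-14\right) \left(-12\right) 30}{7636 + 7864} = \frac{-32800 + 168 \cdot 30}{15500} = \left(-32800 + 5040\right) \frac{1}{15500} = \left(-27760\right) \frac{1}{15500} = - \frac{1388}{775}$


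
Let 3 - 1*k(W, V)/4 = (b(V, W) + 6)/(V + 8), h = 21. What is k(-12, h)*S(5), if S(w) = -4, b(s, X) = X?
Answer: -1488/29 ≈ -51.310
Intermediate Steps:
k(W, V) = 12 - 4*(6 + W)/(8 + V) (k(W, V) = 12 - 4*(W + 6)/(V + 8) = 12 - 4*(6 + W)/(8 + V))
k(-12, h)*S(5) = (4*(18 - 1*(-12) + 3*21)/(8 + 21))*(-4) = (4*(18 + 12 + 63)/29)*(-4) = (4*(1/29)*93)*(-4) = (372/29)*(-4) = -1488/29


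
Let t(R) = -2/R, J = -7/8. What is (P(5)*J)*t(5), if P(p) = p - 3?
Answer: 7/10 ≈ 0.70000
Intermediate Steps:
J = -7/8 (J = -7*⅛ = -7/8 ≈ -0.87500)
P(p) = -3 + p
(P(5)*J)*t(5) = ((-3 + 5)*(-7/8))*(-2/5) = (2*(-7/8))*(-2*⅕) = -7/4*(-⅖) = 7/10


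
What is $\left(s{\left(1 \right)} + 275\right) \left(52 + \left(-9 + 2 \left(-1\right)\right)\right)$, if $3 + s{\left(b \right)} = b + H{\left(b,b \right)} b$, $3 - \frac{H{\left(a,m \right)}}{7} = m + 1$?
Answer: $11480$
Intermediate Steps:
$H{\left(a,m \right)} = 14 - 7 m$ ($H{\left(a,m \right)} = 21 - 7 \left(m + 1\right) = 21 - 7 \left(1 + m\right) = 21 - \left(7 + 7 m\right) = 14 - 7 m$)
$s{\left(b \right)} = -3 + b + b \left(14 - 7 b\right)$ ($s{\left(b \right)} = -3 + \left(b + \left(14 - 7 b\right) b\right) = -3 + \left(b + b \left(14 - 7 b\right)\right) = -3 + b + b \left(14 - 7 b\right)$)
$\left(s{\left(1 \right)} + 275\right) \left(52 + \left(-9 + 2 \left(-1\right)\right)\right) = \left(\left(-3 + 1 - 7 \left(-2 + 1\right)\right) + 275\right) \left(52 + \left(-9 + 2 \left(-1\right)\right)\right) = \left(\left(-3 + 1 - 7 \left(-1\right)\right) + 275\right) \left(52 - 11\right) = \left(\left(-3 + 1 + 7\right) + 275\right) \left(52 - 11\right) = \left(5 + 275\right) 41 = 280 \cdot 41 = 11480$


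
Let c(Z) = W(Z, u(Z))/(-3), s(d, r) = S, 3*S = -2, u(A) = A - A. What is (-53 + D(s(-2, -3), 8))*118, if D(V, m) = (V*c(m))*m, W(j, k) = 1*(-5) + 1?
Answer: -63838/9 ≈ -7093.1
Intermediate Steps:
u(A) = 0
W(j, k) = -4 (W(j, k) = -5 + 1 = -4)
S = -⅔ (S = (⅓)*(-2) = -⅔ ≈ -0.66667)
s(d, r) = -⅔
c(Z) = 4/3 (c(Z) = -4/(-3) = -4*(-⅓) = 4/3)
D(V, m) = 4*V*m/3 (D(V, m) = (V*(4/3))*m = (4*V/3)*m = 4*V*m/3)
(-53 + D(s(-2, -3), 8))*118 = (-53 + (4/3)*(-⅔)*8)*118 = (-53 - 64/9)*118 = -541/9*118 = -63838/9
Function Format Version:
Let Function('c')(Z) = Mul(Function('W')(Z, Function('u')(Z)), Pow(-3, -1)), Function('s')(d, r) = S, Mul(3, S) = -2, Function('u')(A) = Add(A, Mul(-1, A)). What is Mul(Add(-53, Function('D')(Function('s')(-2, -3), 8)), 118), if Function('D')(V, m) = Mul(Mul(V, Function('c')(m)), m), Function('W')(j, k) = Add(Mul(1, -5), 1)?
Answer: Rational(-63838, 9) ≈ -7093.1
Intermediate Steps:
Function('u')(A) = 0
Function('W')(j, k) = -4 (Function('W')(j, k) = Add(-5, 1) = -4)
S = Rational(-2, 3) (S = Mul(Rational(1, 3), -2) = Rational(-2, 3) ≈ -0.66667)
Function('s')(d, r) = Rational(-2, 3)
Function('c')(Z) = Rational(4, 3) (Function('c')(Z) = Mul(-4, Pow(-3, -1)) = Mul(-4, Rational(-1, 3)) = Rational(4, 3))
Function('D')(V, m) = Mul(Rational(4, 3), V, m) (Function('D')(V, m) = Mul(Mul(V, Rational(4, 3)), m) = Mul(Mul(Rational(4, 3), V), m) = Mul(Rational(4, 3), V, m))
Mul(Add(-53, Function('D')(Function('s')(-2, -3), 8)), 118) = Mul(Add(-53, Mul(Rational(4, 3), Rational(-2, 3), 8)), 118) = Mul(Add(-53, Rational(-64, 9)), 118) = Mul(Rational(-541, 9), 118) = Rational(-63838, 9)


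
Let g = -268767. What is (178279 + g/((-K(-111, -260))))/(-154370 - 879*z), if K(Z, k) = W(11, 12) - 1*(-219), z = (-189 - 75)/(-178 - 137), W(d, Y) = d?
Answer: -288910559/249721764 ≈ -1.1569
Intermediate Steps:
z = 88/105 (z = -264/(-315) = -264*(-1/315) = 88/105 ≈ 0.83809)
K(Z, k) = 230 (K(Z, k) = 11 - 1*(-219) = 11 + 219 = 230)
(178279 + g/((-K(-111, -260))))/(-154370 - 879*z) = (178279 - 268767/((-1*230)))/(-154370 - 879*88/105) = (178279 - 268767/(-230))/(-154370 - 25784/35) = (178279 - 268767*(-1/230))/(-5428734/35) = (178279 + 268767/230)*(-35/5428734) = (41272937/230)*(-35/5428734) = -288910559/249721764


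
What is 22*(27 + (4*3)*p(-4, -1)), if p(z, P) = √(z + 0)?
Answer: 594 + 528*I ≈ 594.0 + 528.0*I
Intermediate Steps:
p(z, P) = √z
22*(27 + (4*3)*p(-4, -1)) = 22*(27 + (4*3)*√(-4)) = 22*(27 + 12*(2*I)) = 22*(27 + 24*I) = 594 + 528*I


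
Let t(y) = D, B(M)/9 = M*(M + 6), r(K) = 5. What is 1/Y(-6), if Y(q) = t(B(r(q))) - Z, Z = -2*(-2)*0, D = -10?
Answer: -⅒ ≈ -0.10000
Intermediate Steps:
B(M) = 9*M*(6 + M) (B(M) = 9*(M*(M + 6)) = 9*(M*(6 + M)) = 9*M*(6 + M))
t(y) = -10
Z = 0 (Z = 4*0 = 0)
Y(q) = -10 (Y(q) = -10 - 1*0 = -10 + 0 = -10)
1/Y(-6) = 1/(-10) = -⅒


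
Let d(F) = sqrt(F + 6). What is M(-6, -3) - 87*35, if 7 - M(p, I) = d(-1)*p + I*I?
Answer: -3047 + 6*sqrt(5) ≈ -3033.6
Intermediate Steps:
d(F) = sqrt(6 + F)
M(p, I) = 7 - I**2 - p*sqrt(5) (M(p, I) = 7 - (sqrt(6 - 1)*p + I*I) = 7 - (sqrt(5)*p + I**2) = 7 - (p*sqrt(5) + I**2) = 7 - (I**2 + p*sqrt(5)) = 7 + (-I**2 - p*sqrt(5)) = 7 - I**2 - p*sqrt(5))
M(-6, -3) - 87*35 = (7 - 1*(-3)**2 - 1*(-6)*sqrt(5)) - 87*35 = (7 - 1*9 + 6*sqrt(5)) - 3045 = (7 - 9 + 6*sqrt(5)) - 3045 = (-2 + 6*sqrt(5)) - 3045 = -3047 + 6*sqrt(5)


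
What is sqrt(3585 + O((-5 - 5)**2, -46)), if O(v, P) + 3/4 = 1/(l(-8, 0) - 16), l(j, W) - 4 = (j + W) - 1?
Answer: sqrt(6322533)/42 ≈ 59.868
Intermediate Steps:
l(j, W) = 3 + W + j (l(j, W) = 4 + ((j + W) - 1) = 4 + ((W + j) - 1) = 4 + (-1 + W + j) = 3 + W + j)
O(v, P) = -67/84 (O(v, P) = -3/4 + 1/((3 + 0 - 8) - 16) = -3/4 + 1/(-5 - 16) = -3/4 + 1/(-21) = -3/4 - 1/21 = -67/84)
sqrt(3585 + O((-5 - 5)**2, -46)) = sqrt(3585 - 67/84) = sqrt(301073/84) = sqrt(6322533)/42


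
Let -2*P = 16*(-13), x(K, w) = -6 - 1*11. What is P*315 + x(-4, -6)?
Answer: 32743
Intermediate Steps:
x(K, w) = -17 (x(K, w) = -6 - 11 = -17)
P = 104 (P = -8*(-13) = -½*(-208) = 104)
P*315 + x(-4, -6) = 104*315 - 17 = 32760 - 17 = 32743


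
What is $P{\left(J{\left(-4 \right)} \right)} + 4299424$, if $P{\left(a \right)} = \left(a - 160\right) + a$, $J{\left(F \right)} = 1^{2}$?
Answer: $4299266$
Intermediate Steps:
$J{\left(F \right)} = 1$
$P{\left(a \right)} = -160 + 2 a$ ($P{\left(a \right)} = \left(-160 + a\right) + a = -160 + 2 a$)
$P{\left(J{\left(-4 \right)} \right)} + 4299424 = \left(-160 + 2 \cdot 1\right) + 4299424 = \left(-160 + 2\right) + 4299424 = -158 + 4299424 = 4299266$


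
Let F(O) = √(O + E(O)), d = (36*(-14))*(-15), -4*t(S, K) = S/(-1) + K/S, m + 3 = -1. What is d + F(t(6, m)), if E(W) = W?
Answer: 7560 + √30/3 ≈ 7561.8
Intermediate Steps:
m = -4 (m = -3 - 1 = -4)
t(S, K) = S/4 - K/(4*S) (t(S, K) = -(S/(-1) + K/S)/4 = -(S*(-1) + K/S)/4 = -(-S + K/S)/4 = S/4 - K/(4*S))
d = 7560 (d = -504*(-15) = 7560)
F(O) = √2*√O (F(O) = √(O + O) = √(2*O) = √2*√O)
d + F(t(6, m)) = 7560 + √2*√((¼)*(6² - 1*(-4))/6) = 7560 + √2*√((¼)*(⅙)*(36 + 4)) = 7560 + √2*√((¼)*(⅙)*40) = 7560 + √2*√(5/3) = 7560 + √2*(√15/3) = 7560 + √30/3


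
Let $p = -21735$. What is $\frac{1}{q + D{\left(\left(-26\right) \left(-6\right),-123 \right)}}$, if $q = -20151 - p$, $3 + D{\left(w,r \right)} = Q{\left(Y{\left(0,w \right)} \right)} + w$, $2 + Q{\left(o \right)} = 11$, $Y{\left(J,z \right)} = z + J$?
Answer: $\frac{1}{1746} \approx 0.00057274$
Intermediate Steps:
$Y{\left(J,z \right)} = J + z$
$Q{\left(o \right)} = 9$ ($Q{\left(o \right)} = -2 + 11 = 9$)
$D{\left(w,r \right)} = 6 + w$ ($D{\left(w,r \right)} = -3 + \left(9 + w\right) = 6 + w$)
$q = 1584$ ($q = -20151 - -21735 = -20151 + 21735 = 1584$)
$\frac{1}{q + D{\left(\left(-26\right) \left(-6\right),-123 \right)}} = \frac{1}{1584 + \left(6 - -156\right)} = \frac{1}{1584 + \left(6 + 156\right)} = \frac{1}{1584 + 162} = \frac{1}{1746}$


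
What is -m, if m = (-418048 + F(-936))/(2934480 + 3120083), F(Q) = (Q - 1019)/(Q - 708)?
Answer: 687268957/9953701572 ≈ 0.069047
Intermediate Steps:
F(Q) = (-1019 + Q)/(-708 + Q)
m = -687268957/9953701572 (m = (-418048 + (-1019 - 936)/(-708 - 936))/(2934480 + 3120083) = (-418048 - 1955/(-1644))/6054563 = (-418048 - 1/1644*(-1955))*(1/6054563) = (-418048 + 1955/1644)*(1/6054563) = -687268957/1644*1/6054563 = -687268957/9953701572 ≈ -0.069047)
-m = -1*(-687268957/9953701572) = 687268957/9953701572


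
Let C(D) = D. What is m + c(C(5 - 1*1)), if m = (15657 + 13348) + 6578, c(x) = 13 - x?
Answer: 35592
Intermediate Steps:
m = 35583 (m = 29005 + 6578 = 35583)
m + c(C(5 - 1*1)) = 35583 + (13 - (5 - 1*1)) = 35583 + (13 - (5 - 1)) = 35583 + (13 - 1*4) = 35583 + (13 - 4) = 35583 + 9 = 35592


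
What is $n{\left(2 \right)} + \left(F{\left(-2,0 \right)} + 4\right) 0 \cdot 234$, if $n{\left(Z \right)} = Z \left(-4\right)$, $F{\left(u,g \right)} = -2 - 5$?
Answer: $-8$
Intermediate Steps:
$F{\left(u,g \right)} = -7$ ($F{\left(u,g \right)} = -2 - 5 = -7$)
$n{\left(Z \right)} = - 4 Z$
$n{\left(2 \right)} + \left(F{\left(-2,0 \right)} + 4\right) 0 \cdot 234 = \left(-4\right) 2 + \left(-7 + 4\right) 0 \cdot 234 = -8 + \left(-3\right) 0 \cdot 234 = -8 + 0 \cdot 234 = -8 + 0 = -8$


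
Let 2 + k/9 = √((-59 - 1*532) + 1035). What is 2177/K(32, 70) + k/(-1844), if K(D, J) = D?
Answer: 1003741/14752 - 9*√111/922 ≈ 67.938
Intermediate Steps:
k = -18 + 18*√111 (k = -18 + 9*√((-59 - 1*532) + 1035) = -18 + 9*√((-59 - 532) + 1035) = -18 + 9*√(-591 + 1035) = -18 + 9*√444 = -18 + 9*(2*√111) = -18 + 18*√111 ≈ 171.64)
2177/K(32, 70) + k/(-1844) = 2177/32 + (-18 + 18*√111)/(-1844) = 2177*(1/32) + (-18 + 18*√111)*(-1/1844) = 2177/32 + (9/922 - 9*√111/922) = 1003741/14752 - 9*√111/922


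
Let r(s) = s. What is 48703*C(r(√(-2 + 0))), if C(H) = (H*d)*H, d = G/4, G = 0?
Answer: 0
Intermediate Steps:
d = 0 (d = 0/4 = 0*(¼) = 0)
C(H) = 0 (C(H) = (H*0)*H = 0*H = 0)
48703*C(r(√(-2 + 0))) = 48703*0 = 0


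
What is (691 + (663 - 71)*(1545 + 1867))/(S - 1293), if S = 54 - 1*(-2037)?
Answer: 2020595/798 ≈ 2532.1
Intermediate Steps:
S = 2091 (S = 54 + 2037 = 2091)
(691 + (663 - 71)*(1545 + 1867))/(S - 1293) = (691 + (663 - 71)*(1545 + 1867))/(2091 - 1293) = (691 + 592*3412)/798 = (691 + 2019904)*(1/798) = 2020595*(1/798) = 2020595/798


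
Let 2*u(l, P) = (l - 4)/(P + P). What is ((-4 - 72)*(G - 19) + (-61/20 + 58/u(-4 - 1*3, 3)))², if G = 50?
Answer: 283994133921/48400 ≈ 5.8676e+6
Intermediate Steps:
u(l, P) = (-4 + l)/(4*P) (u(l, P) = ((l - 4)/(P + P))/2 = ((-4 + l)/((2*P)))/2 = ((-4 + l)*(1/(2*P)))/2 = ((-4 + l)/(2*P))/2 = (-4 + l)/(4*P))
((-4 - 72)*(G - 19) + (-61/20 + 58/u(-4 - 1*3, 3)))² = ((-4 - 72)*(50 - 19) + (-61/20 + 58/(((¼)*(-4 + (-4 - 1*3))/3))))² = (-76*31 + (-61*1/20 + 58/(((¼)*(⅓)*(-4 + (-4 - 3))))))² = (-2356 + (-61/20 + 58/(((¼)*(⅓)*(-4 - 7)))))² = (-2356 + (-61/20 + 58/(((¼)*(⅓)*(-11)))))² = (-2356 + (-61/20 + 58/(-11/12)))² = (-2356 + (-61/20 + 58*(-12/11)))² = (-2356 + (-61/20 - 696/11))² = (-2356 - 14591/220)² = (-532911/220)² = 283994133921/48400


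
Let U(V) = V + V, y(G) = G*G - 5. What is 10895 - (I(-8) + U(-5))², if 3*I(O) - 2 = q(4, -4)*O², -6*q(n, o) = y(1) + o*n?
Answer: 573359/81 ≈ 7078.5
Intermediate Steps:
y(G) = -5 + G² (y(G) = G² - 5 = -5 + G²)
q(n, o) = ⅔ - n*o/6 (q(n, o) = -((-5 + 1²) + o*n)/6 = -((-5 + 1) + n*o)/6 = -(-4 + n*o)/6 = ⅔ - n*o/6)
U(V) = 2*V
I(O) = ⅔ + 10*O²/9 (I(O) = ⅔ + ((⅔ - ⅙*4*(-4))*O²)/3 = ⅔ + ((⅔ + 8/3)*O²)/3 = ⅔ + (10*O²/3)/3 = ⅔ + 10*O²/9)
10895 - (I(-8) + U(-5))² = 10895 - ((⅔ + (10/9)*(-8)²) + 2*(-5))² = 10895 - ((⅔ + (10/9)*64) - 10)² = 10895 - ((⅔ + 640/9) - 10)² = 10895 - (646/9 - 10)² = 10895 - (556/9)² = 10895 - 1*309136/81 = 10895 - 309136/81 = 573359/81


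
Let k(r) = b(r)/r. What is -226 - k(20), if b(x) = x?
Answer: -227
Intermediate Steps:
k(r) = 1 (k(r) = r/r = 1)
-226 - k(20) = -226 - 1*1 = -226 - 1 = -227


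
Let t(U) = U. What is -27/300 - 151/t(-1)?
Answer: 15091/100 ≈ 150.91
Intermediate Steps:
-27/300 - 151/t(-1) = -27/300 - 151/(-1) = -27*1/300 - 151*(-1) = -9/100 + 151 = 15091/100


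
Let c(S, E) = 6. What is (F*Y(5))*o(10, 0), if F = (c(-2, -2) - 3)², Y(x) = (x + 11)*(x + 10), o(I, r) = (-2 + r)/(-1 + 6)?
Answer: -864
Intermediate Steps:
o(I, r) = -⅖ + r/5 (o(I, r) = (-2 + r)/5 = (-2 + r)*(⅕) = -⅖ + r/5)
Y(x) = (10 + x)*(11 + x) (Y(x) = (11 + x)*(10 + x) = (10 + x)*(11 + x))
F = 9 (F = (6 - 3)² = 3² = 9)
(F*Y(5))*o(10, 0) = (9*(110 + 5² + 21*5))*(-⅖ + (⅕)*0) = (9*(110 + 25 + 105))*(-⅖ + 0) = (9*240)*(-⅖) = 2160*(-⅖) = -864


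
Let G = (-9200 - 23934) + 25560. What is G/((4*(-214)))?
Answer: 3787/428 ≈ 8.8481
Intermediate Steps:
G = -7574 (G = -33134 + 25560 = -7574)
G/((4*(-214))) = -7574/(4*(-214)) = -7574/(-856) = -7574*(-1/856) = 3787/428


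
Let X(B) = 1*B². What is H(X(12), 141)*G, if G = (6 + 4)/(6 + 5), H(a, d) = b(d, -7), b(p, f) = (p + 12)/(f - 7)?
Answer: -765/77 ≈ -9.9351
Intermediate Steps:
X(B) = B²
b(p, f) = (12 + p)/(-7 + f)
H(a, d) = -6/7 - d/14 (H(a, d) = (12 + d)/(-7 - 7) = (12 + d)/(-14) = -(12 + d)/14 = -6/7 - d/14)
G = 10/11 ≈ 0.90909
H(X(12), 141)*G = (-6/7 - 1/14*141)*(10/11) = (-6/7 - 141/14)*(10/11) = -153/14*10/11 = -765/77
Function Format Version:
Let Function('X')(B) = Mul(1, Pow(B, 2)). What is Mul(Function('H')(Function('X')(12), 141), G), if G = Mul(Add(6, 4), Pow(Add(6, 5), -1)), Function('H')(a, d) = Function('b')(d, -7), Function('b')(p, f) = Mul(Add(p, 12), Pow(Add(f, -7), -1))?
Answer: Rational(-765, 77) ≈ -9.9351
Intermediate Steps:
Function('X')(B) = Pow(B, 2)
Function('b')(p, f) = Mul(Pow(Add(-7, f), -1), Add(12, p)) (Function('b')(p, f) = Mul(Add(12, p), Pow(Add(-7, f), -1)) = Mul(Pow(Add(-7, f), -1), Add(12, p)))
Function('H')(a, d) = Add(Rational(-6, 7), Mul(Rational(-1, 14), d)) (Function('H')(a, d) = Mul(Pow(Add(-7, -7), -1), Add(12, d)) = Mul(Pow(-14, -1), Add(12, d)) = Mul(Rational(-1, 14), Add(12, d)) = Add(Rational(-6, 7), Mul(Rational(-1, 14), d)))
G = Rational(10, 11) (G = Mul(10, Pow(11, -1)) = Mul(10, Rational(1, 11)) = Rational(10, 11) ≈ 0.90909)
Mul(Function('H')(Function('X')(12), 141), G) = Mul(Add(Rational(-6, 7), Mul(Rational(-1, 14), 141)), Rational(10, 11)) = Mul(Add(Rational(-6, 7), Rational(-141, 14)), Rational(10, 11)) = Mul(Rational(-153, 14), Rational(10, 11)) = Rational(-765, 77)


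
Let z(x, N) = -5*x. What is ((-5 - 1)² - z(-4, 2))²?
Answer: 256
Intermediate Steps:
((-5 - 1)² - z(-4, 2))² = ((-5 - 1)² - (-5)*(-4))² = ((-6)² - 1*20)² = (36 - 20)² = 16² = 256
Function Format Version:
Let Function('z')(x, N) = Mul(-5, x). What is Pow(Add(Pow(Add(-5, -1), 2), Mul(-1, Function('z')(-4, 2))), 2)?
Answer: 256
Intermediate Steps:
Pow(Add(Pow(Add(-5, -1), 2), Mul(-1, Function('z')(-4, 2))), 2) = Pow(Add(Pow(Add(-5, -1), 2), Mul(-1, Mul(-5, -4))), 2) = Pow(Add(Pow(-6, 2), Mul(-1, 20)), 2) = Pow(Add(36, -20), 2) = Pow(16, 2) = 256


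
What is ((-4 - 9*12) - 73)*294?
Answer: -54390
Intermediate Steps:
((-4 - 9*12) - 73)*294 = ((-4 - 108) - 73)*294 = (-112 - 73)*294 = -185*294 = -54390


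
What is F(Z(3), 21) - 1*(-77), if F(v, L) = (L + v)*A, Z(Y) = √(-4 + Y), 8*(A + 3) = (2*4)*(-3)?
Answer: -49 - 6*I ≈ -49.0 - 6.0*I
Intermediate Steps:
A = -6 (A = -3 + ((2*4)*(-3))/8 = -3 + (8*(-3))/8 = -3 + (⅛)*(-24) = -3 - 3 = -6)
F(v, L) = -6*L - 6*v (F(v, L) = (L + v)*(-6) = -6*L - 6*v)
F(Z(3), 21) - 1*(-77) = (-6*21 - 6*√(-4 + 3)) - 1*(-77) = (-126 - 6*I) + 77 = -49 - 6*I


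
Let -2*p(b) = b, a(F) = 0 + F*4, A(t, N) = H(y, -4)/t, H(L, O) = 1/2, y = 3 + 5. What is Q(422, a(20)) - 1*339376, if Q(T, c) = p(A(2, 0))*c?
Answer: -339386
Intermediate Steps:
y = 8
H(L, O) = 1/2
A(t, N) = 1/(2*t)
a(F) = 4*F (a(F) = 0 + 4*F = 4*F)
p(b) = -b/2
Q(T, c) = -c/8 (Q(T, c) = (-1/(4*2))*c = (-1/2*1/4)*c = -c/8)
Q(422, a(20)) - 1*339376 = -20/2 - 1*339376 = -1/8*80 - 339376 = -10 - 339376 = -339386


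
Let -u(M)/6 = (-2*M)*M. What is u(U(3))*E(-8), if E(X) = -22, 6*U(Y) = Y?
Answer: -66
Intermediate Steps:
U(Y) = Y/6
u(M) = 12*M² (u(M) = -6*(-2*M)*M = -(-12)*M² = 12*M²)
u(U(3))*E(-8) = (12*((⅙)*3)²)*(-22) = (12*(½)²)*(-22) = (12*(¼))*(-22) = 3*(-22) = -66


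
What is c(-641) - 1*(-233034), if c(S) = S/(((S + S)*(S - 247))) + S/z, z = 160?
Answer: 4138612679/17760 ≈ 2.3303e+5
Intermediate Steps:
c(S) = 1/(2*(-247 + S)) + S/160 (c(S) = S/(((S + S)*(S - 247))) + S/160 = S/(((2*S)*(-247 + S))) + S*(1/160) = S/((2*S*(-247 + S))) + S/160 = S*(1/(2*S*(-247 + S))) + S/160 = 1/(2*(-247 + S)) + S/160)
c(-641) - 1*(-233034) = (80 + (-641)**2 - 247*(-641))/(160*(-247 - 641)) - 1*(-233034) = (1/160)*(80 + 410881 + 158327)/(-888) + 233034 = (1/160)*(-1/888)*569288 + 233034 = -71161/17760 + 233034 = 4138612679/17760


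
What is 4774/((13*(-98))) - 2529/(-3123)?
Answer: -92756/31577 ≈ -2.9375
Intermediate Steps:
4774/((13*(-98))) - 2529/(-3123) = 4774/(-1274) - 2529*(-1/3123) = 4774*(-1/1274) + 281/347 = -341/91 + 281/347 = -92756/31577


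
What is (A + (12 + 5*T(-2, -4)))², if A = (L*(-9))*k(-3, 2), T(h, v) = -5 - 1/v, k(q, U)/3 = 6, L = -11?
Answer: 50140561/16 ≈ 3.1338e+6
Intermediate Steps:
k(q, U) = 18 (k(q, U) = 3*6 = 18)
T(h, v) = -5 - 1/v
A = 1782 (A = -11*(-9)*18 = 99*18 = 1782)
(A + (12 + 5*T(-2, -4)))² = (1782 + (12 + 5*(-5 - 1/(-4))))² = (1782 + (12 + 5*(-5 - 1*(-¼))))² = (1782 + (12 + 5*(-5 + ¼)))² = (1782 + (12 + 5*(-19/4)))² = (1782 + (12 - 95/4))² = (1782 - 47/4)² = (7081/4)² = 50140561/16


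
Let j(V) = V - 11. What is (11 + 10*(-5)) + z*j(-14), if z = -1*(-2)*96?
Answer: -4839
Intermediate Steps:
j(V) = -11 + V
z = 192 (z = 2*96 = 192)
(11 + 10*(-5)) + z*j(-14) = (11 + 10*(-5)) + 192*(-11 - 14) = (11 - 50) + 192*(-25) = -39 - 4800 = -4839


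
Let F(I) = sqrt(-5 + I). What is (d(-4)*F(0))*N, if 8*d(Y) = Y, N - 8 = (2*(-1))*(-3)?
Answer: -7*I*sqrt(5) ≈ -15.652*I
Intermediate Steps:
N = 14 (N = 8 + (2*(-1))*(-3) = 8 - 2*(-3) = 8 + 6 = 14)
d(Y) = Y/8
(d(-4)*F(0))*N = (((1/8)*(-4))*sqrt(-5 + 0))*14 = -I*sqrt(5)/2*14 = -7*I*sqrt(5)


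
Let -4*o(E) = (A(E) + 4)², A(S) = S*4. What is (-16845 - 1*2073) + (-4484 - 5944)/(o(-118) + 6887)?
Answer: -905575314/47869 ≈ -18918.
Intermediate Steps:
A(S) = 4*S
o(E) = -(4 + 4*E)²/4 (o(E) = -(4*E + 4)²/4 = -(4 + 4*E)²/4)
(-16845 - 1*2073) + (-4484 - 5944)/(o(-118) + 6887) = (-16845 - 1*2073) + (-4484 - 5944)/(-4*(1 - 118)² + 6887) = (-16845 - 2073) - 10428/(-4*(-117)² + 6887) = -18918 - 10428/(-4*13689 + 6887) = -18918 - 10428/(-54756 + 6887) = -18918 - 10428/(-47869) = -18918 - 10428*(-1/47869) = -18918 + 10428/47869 = -905575314/47869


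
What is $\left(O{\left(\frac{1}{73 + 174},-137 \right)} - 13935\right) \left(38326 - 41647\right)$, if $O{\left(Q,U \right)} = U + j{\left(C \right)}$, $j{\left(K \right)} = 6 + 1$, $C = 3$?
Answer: $46709865$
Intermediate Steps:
$j{\left(K \right)} = 7$
$O{\left(Q,U \right)} = 7 + U$ ($O{\left(Q,U \right)} = U + 7 = 7 + U$)
$\left(O{\left(\frac{1}{73 + 174},-137 \right)} - 13935\right) \left(38326 - 41647\right) = \left(\left(7 - 137\right) - 13935\right) \left(38326 - 41647\right) = \left(-130 - 13935\right) \left(-3321\right) = \left(-14065\right) \left(-3321\right) = 46709865$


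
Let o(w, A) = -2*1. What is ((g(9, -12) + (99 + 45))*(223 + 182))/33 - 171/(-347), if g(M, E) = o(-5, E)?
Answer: 6653871/3817 ≈ 1743.2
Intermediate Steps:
o(w, A) = -2
g(M, E) = -2
((g(9, -12) + (99 + 45))*(223 + 182))/33 - 171/(-347) = ((-2 + (99 + 45))*(223 + 182))/33 - 171/(-347) = ((-2 + 144)*405)*(1/33) - 171*(-1/347) = (142*405)*(1/33) + 171/347 = 57510*(1/33) + 171/347 = 19170/11 + 171/347 = 6653871/3817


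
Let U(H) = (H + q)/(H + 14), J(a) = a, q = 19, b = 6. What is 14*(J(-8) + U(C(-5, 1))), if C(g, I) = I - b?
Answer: -812/9 ≈ -90.222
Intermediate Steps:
C(g, I) = -6 + I (C(g, I) = I - 1*6 = I - 6 = -6 + I)
U(H) = (19 + H)/(14 + H) (U(H) = (H + 19)/(H + 14) = (19 + H)/(14 + H))
14*(J(-8) + U(C(-5, 1))) = 14*(-8 + (19 + (-6 + 1))/(14 + (-6 + 1))) = 14*(-8 + (19 - 5)/(14 - 5)) = 14*(-8 + 14/9) = 14*(-58/9) = -812/9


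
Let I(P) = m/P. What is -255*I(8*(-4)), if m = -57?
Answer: -14535/32 ≈ -454.22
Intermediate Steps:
I(P) = -57/P
-255*I(8*(-4)) = -(-14535)/(8*(-4)) = -(-14535)/(-32) = -(-14535)*(-1)/32 = -255*57/32 = -14535/32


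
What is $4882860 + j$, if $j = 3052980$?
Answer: $7935840$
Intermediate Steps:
$4882860 + j = 4882860 + 3052980 = 7935840$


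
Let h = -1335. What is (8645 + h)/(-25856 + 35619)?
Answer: 7310/9763 ≈ 0.74874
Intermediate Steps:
(8645 + h)/(-25856 + 35619) = (8645 - 1335)/(-25856 + 35619) = 7310/9763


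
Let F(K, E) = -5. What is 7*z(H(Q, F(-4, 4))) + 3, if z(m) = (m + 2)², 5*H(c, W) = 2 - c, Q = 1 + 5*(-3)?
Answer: 4807/25 ≈ 192.28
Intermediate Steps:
Q = -14 (Q = 1 - 15 = -14)
H(c, W) = ⅖ - c/5 (H(c, W) = (2 - c)/5 = ⅖ - c/5)
z(m) = (2 + m)²
7*z(H(Q, F(-4, 4))) + 3 = 7*(2 + (⅖ - ⅕*(-14)))² + 3 = 7*(2 + (⅖ + 14/5))² + 3 = 7*(2 + 16/5)² + 3 = 7*(26/5)² + 3 = 7*(676/25) + 3 = 4732/25 + 3 = 4807/25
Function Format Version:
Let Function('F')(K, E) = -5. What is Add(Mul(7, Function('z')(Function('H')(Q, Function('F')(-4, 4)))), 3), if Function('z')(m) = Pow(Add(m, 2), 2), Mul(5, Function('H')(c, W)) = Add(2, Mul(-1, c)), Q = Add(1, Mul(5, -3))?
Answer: Rational(4807, 25) ≈ 192.28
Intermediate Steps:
Q = -14 (Q = Add(1, -15) = -14)
Function('H')(c, W) = Add(Rational(2, 5), Mul(Rational(-1, 5), c)) (Function('H')(c, W) = Mul(Rational(1, 5), Add(2, Mul(-1, c))) = Add(Rational(2, 5), Mul(Rational(-1, 5), c)))
Function('z')(m) = Pow(Add(2, m), 2)
Add(Mul(7, Function('z')(Function('H')(Q, Function('F')(-4, 4)))), 3) = Add(Mul(7, Pow(Add(2, Add(Rational(2, 5), Mul(Rational(-1, 5), -14))), 2)), 3) = Add(Mul(7, Pow(Add(2, Add(Rational(2, 5), Rational(14, 5))), 2)), 3) = Add(Mul(7, Pow(Add(2, Rational(16, 5)), 2)), 3) = Add(Mul(7, Pow(Rational(26, 5), 2)), 3) = Add(Mul(7, Rational(676, 25)), 3) = Add(Rational(4732, 25), 3) = Rational(4807, 25)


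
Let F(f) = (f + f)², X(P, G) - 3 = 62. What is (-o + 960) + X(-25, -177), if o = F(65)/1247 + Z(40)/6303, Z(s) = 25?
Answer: 7949785150/7859841 ≈ 1011.4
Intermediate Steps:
X(P, G) = 65 (X(P, G) = 3 + 62 = 65)
F(f) = 4*f² (F(f) = (2*f)² = 4*f²)
o = 106551875/7859841 (o = (4*65²)/1247 + 25/6303 = (4*4225)*(1/1247) + 25*(1/6303) = 16900*(1/1247) + 25/6303 = 16900/1247 + 25/6303 = 106551875/7859841 ≈ 13.556)
(-o + 960) + X(-25, -177) = (-1*106551875/7859841 + 960) + 65 = (-106551875/7859841 + 960) + 65 = 7438895485/7859841 + 65 = 7949785150/7859841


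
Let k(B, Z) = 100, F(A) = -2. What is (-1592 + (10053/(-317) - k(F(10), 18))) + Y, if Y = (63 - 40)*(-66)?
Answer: -1027623/317 ≈ -3241.7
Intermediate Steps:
Y = -1518 (Y = 23*(-66) = -1518)
(-1592 + (10053/(-317) - k(F(10), 18))) + Y = (-1592 + (10053/(-317) - 1*100)) - 1518 = (-1592 + (10053*(-1/317) - 100)) - 1518 = (-1592 + (-10053/317 - 100)) - 1518 = (-1592 - 41753/317) - 1518 = -546417/317 - 1518 = -1027623/317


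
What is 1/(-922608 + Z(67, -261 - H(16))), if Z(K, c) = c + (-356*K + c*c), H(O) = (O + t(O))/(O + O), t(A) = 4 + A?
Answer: -64/56192807 ≈ -1.1389e-6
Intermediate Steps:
H(O) = (4 + 2*O)/(2*O) (H(O) = (O + (4 + O))/(O + O) = (4 + 2*O)/((2*O)) = (4 + 2*O)*(1/(2*O)) = (4 + 2*O)/(2*O))
Z(K, c) = c + c² - 356*K (Z(K, c) = c + (-356*K + c²) = c + (c² - 356*K) = c + c² - 356*K)
1/(-922608 + Z(67, -261 - H(16))) = 1/(-922608 + ((-261 - (2 + 16)/16) + (-261 - (2 + 16)/16)² - 356*67)) = 1/(-922608 + ((-261 - 18/16) + (-261 - 18/16)² - 23852)) = 1/(-922608 + ((-261 - 1*9/8) + (-261 - 1*9/8)² - 23852)) = 1/(-922608 + ((-261 - 9/8) + (-261 - 9/8)² - 23852)) = 1/(-922608 + (-2097/8 + (-2097/8)² - 23852)) = 1/(-922608 + (-2097/8 + 4397409/64 - 23852)) = 1/(-922608 + 2854105/64) = 1/(-56192807/64) = -64/56192807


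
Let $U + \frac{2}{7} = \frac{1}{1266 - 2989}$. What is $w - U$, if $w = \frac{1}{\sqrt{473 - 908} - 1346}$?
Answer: $\frac{6241123297}{21856353211} - \frac{i \sqrt{435}}{1812151} \approx 0.28555 - 1.1509 \cdot 10^{-5} i$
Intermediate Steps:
$U = - \frac{3453}{12061}$ ($U = - \frac{2}{7} + \frac{1}{1266 - 2989} = - \frac{2}{7} + \frac{1}{-1723} = - \frac{2}{7} - \frac{1}{1723} = - \frac{3453}{12061} \approx -0.28629$)
$w = \frac{1}{-1346 + i \sqrt{435}}$ ($w = \frac{1}{\sqrt{-435} - 1346} = \frac{1}{i \sqrt{435} - 1346} = \frac{1}{-1346 + i \sqrt{435}} \approx -0.00074276 - 1.151 \cdot 10^{-5} i$)
$w - U = \left(- \frac{1346}{1812151} - \frac{i \sqrt{435}}{1812151}\right) - - \frac{3453}{12061} = \left(- \frac{1346}{1812151} - \frac{i \sqrt{435}}{1812151}\right) + \frac{3453}{12061} = \frac{6241123297}{21856353211} - \frac{i \sqrt{435}}{1812151}$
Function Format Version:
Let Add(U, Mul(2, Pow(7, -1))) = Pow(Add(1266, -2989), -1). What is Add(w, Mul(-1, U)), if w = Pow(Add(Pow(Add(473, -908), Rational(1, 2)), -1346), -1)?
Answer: Add(Rational(6241123297, 21856353211), Mul(Rational(-1, 1812151), I, Pow(435, Rational(1, 2)))) ≈ Add(0.28555, Mul(-1.1509e-5, I))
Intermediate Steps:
U = Rational(-3453, 12061) (U = Add(Rational(-2, 7), Pow(Add(1266, -2989), -1)) = Add(Rational(-2, 7), Pow(-1723, -1)) = Add(Rational(-2, 7), Rational(-1, 1723)) = Rational(-3453, 12061) ≈ -0.28629)
w = Pow(Add(-1346, Mul(I, Pow(435, Rational(1, 2)))), -1) (w = Pow(Add(Pow(-435, Rational(1, 2)), -1346), -1) = Pow(Add(Mul(I, Pow(435, Rational(1, 2))), -1346), -1) = Pow(Add(-1346, Mul(I, Pow(435, Rational(1, 2)))), -1) ≈ Add(-0.00074276, Mul(-1.151e-5, I)))
Add(w, Mul(-1, U)) = Add(Add(Rational(-1346, 1812151), Mul(Rational(-1, 1812151), I, Pow(435, Rational(1, 2)))), Mul(-1, Rational(-3453, 12061))) = Add(Add(Rational(-1346, 1812151), Mul(Rational(-1, 1812151), I, Pow(435, Rational(1, 2)))), Rational(3453, 12061)) = Add(Rational(6241123297, 21856353211), Mul(Rational(-1, 1812151), I, Pow(435, Rational(1, 2))))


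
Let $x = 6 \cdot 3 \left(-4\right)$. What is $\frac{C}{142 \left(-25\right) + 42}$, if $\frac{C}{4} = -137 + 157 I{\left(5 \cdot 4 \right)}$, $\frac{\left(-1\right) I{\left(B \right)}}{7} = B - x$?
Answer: $\frac{101245}{877} \approx 115.44$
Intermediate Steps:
$x = -72$ ($x = 18 \left(-4\right) = -72$)
$I{\left(B \right)} = -504 - 7 B$ ($I{\left(B \right)} = - 7 \left(B - -72\right) = - 7 \left(B + 72\right) = - 7 \left(72 + B\right) = -504 - 7 B$)
$C = -404980$ ($C = 4 \left(-137 + 157 \left(-504 - 7 \cdot 5 \cdot 4\right)\right) = 4 \left(-137 + 157 \left(-504 - 140\right)\right) = 4 \left(-137 + 157 \left(-644\right)\right) = 4 \left(-137 - 101108\right) = 4 \left(-101245\right) = -404980$)
$\frac{C}{142 \left(-25\right) + 42} = - \frac{404980}{142 \left(-25\right) + 42} = - \frac{404980}{-3550 + 42} = - \frac{404980}{-3508} = \left(-404980\right) \left(- \frac{1}{3508}\right) = \frac{101245}{877}$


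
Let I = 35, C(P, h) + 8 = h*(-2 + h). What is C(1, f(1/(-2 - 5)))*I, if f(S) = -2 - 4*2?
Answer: 3920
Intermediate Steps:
f(S) = -10 (f(S) = -2 - 8 = -10)
C(P, h) = -8 + h*(-2 + h)
C(1, f(1/(-2 - 5)))*I = (-8 + (-10)² - 2*(-10))*35 = (-8 + 100 + 20)*35 = 112*35 = 3920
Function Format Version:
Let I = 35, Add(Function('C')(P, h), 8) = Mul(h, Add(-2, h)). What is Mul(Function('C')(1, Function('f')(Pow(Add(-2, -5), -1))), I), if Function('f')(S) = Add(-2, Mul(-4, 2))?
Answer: 3920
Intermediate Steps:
Function('f')(S) = -10 (Function('f')(S) = Add(-2, -8) = -10)
Function('C')(P, h) = Add(-8, Mul(h, Add(-2, h)))
Mul(Function('C')(1, Function('f')(Pow(Add(-2, -5), -1))), I) = Mul(Add(-8, Pow(-10, 2), Mul(-2, -10)), 35) = Mul(Add(-8, 100, 20), 35) = Mul(112, 35) = 3920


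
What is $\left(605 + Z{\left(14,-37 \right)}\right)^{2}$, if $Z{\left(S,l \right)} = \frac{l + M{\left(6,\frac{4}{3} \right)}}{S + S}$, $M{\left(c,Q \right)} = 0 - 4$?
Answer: $\frac{285576201}{784} \approx 3.6426 \cdot 10^{5}$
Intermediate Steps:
$M{\left(c,Q \right)} = -4$
$Z{\left(S,l \right)} = \frac{-4 + l}{2 S}$ ($Z{\left(S,l \right)} = \frac{l - 4}{S + S} = \frac{-4 + l}{2 S}$)
$\left(605 + Z{\left(14,-37 \right)}\right)^{2} = \left(605 + \frac{-4 - 37}{2 \cdot 14}\right)^{2} = \left(605 + \frac{1}{2} \cdot \frac{1}{14} \left(-41\right)\right)^{2} = \left(605 - \frac{41}{28}\right)^{2} = \left(\frac{16899}{28}\right)^{2} = \frac{285576201}{784}$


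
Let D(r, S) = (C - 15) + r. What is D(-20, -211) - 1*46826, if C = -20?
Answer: -46881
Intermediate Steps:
D(r, S) = -35 + r (D(r, S) = (-20 - 15) + r = -35 + r)
D(-20, -211) - 1*46826 = (-35 - 20) - 1*46826 = -55 - 46826 = -46881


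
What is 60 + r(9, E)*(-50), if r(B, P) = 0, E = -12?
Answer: 60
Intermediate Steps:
60 + r(9, E)*(-50) = 60 + 0*(-50) = 60 + 0 = 60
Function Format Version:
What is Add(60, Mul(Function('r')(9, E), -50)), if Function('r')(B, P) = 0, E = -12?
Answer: 60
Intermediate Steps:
Add(60, Mul(Function('r')(9, E), -50)) = Add(60, Mul(0, -50)) = Add(60, 0) = 60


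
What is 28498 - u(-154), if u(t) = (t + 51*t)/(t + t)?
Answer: 28472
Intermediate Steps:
u(t) = 26 (u(t) = (52*t)/((2*t)) = (52*t)*(1/(2*t)) = 26)
28498 - u(-154) = 28498 - 1*26 = 28498 - 26 = 28472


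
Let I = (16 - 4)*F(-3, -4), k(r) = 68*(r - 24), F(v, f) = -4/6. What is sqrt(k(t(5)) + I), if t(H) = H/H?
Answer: 2*I*sqrt(393) ≈ 39.648*I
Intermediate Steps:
F(v, f) = -2/3 (F(v, f) = -4*1/6 = -2/3)
t(H) = 1
k(r) = -1632 + 68*r (k(r) = 68*(-24 + r) = -1632 + 68*r)
I = -8 (I = (16 - 4)*(-2/3) = 12*(-2/3) = -8)
sqrt(k(t(5)) + I) = sqrt((-1632 + 68*1) - 8) = sqrt((-1632 + 68) - 8) = sqrt(-1564 - 8) = sqrt(-1572) = 2*I*sqrt(393)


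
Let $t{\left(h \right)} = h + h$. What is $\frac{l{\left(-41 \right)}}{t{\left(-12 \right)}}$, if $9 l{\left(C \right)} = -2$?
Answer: $\frac{1}{108} \approx 0.0092593$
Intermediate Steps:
$t{\left(h \right)} = 2 h$
$l{\left(C \right)} = - \frac{2}{9}$ ($l{\left(C \right)} = \frac{1}{9} \left(-2\right) = - \frac{2}{9}$)
$\frac{l{\left(-41 \right)}}{t{\left(-12 \right)}} = - \frac{2}{9 \cdot 2 \left(-12\right)} = - \frac{2}{9 \left(-24\right)} = \left(- \frac{2}{9}\right) \left(- \frac{1}{24}\right) = \frac{1}{108}$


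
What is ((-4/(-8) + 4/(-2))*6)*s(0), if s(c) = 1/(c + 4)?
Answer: -9/4 ≈ -2.2500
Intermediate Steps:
s(c) = 1/(4 + c)
((-4/(-8) + 4/(-2))*6)*s(0) = ((-4/(-8) + 4/(-2))*6)/(4 + 0) = ((-4*(-1/8) + 4*(-1/2))*6)/4 = ((1/2 - 2)*6)*(1/4) = -3/2*6*(1/4) = -9*1/4 = -9/4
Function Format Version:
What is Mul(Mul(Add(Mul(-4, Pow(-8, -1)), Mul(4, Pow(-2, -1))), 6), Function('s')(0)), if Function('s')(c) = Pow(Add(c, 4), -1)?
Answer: Rational(-9, 4) ≈ -2.2500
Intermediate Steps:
Function('s')(c) = Pow(Add(4, c), -1)
Mul(Mul(Add(Mul(-4, Pow(-8, -1)), Mul(4, Pow(-2, -1))), 6), Function('s')(0)) = Mul(Mul(Add(Mul(-4, Pow(-8, -1)), Mul(4, Pow(-2, -1))), 6), Pow(Add(4, 0), -1)) = Mul(Mul(Add(Mul(-4, Rational(-1, 8)), Mul(4, Rational(-1, 2))), 6), Pow(4, -1)) = Mul(Mul(Add(Rational(1, 2), -2), 6), Rational(1, 4)) = Mul(Mul(Rational(-3, 2), 6), Rational(1, 4)) = Mul(-9, Rational(1, 4)) = Rational(-9, 4)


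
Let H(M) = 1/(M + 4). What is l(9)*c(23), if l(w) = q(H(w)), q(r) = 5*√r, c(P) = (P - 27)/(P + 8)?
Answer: -20*√13/403 ≈ -0.17894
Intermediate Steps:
c(P) = (-27 + P)/(8 + P)
H(M) = 1/(4 + M)
l(w) = 5*√(1/(4 + w))
l(9)*c(23) = (5*√(1/(4 + 9)))*((-27 + 23)/(8 + 23)) = (5*√(1/13))*(-4/31) = (5*√(1/13))*((1/31)*(-4)) = (5*(√13/13))*(-4/31) = (5*√13/13)*(-4/31) = -20*√13/403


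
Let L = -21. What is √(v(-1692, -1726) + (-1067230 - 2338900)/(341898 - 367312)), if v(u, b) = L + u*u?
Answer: √462278742081662/12707 ≈ 1692.0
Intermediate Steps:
v(u, b) = -21 + u² (v(u, b) = -21 + u*u = -21 + u²)
√(v(-1692, -1726) + (-1067230 - 2338900)/(341898 - 367312)) = √((-21 + (-1692)²) + (-1067230 - 2338900)/(341898 - 367312)) = √((-21 + 2862864) - 3406130/(-25414)) = √(2862843 - 3406130*(-1/25414)) = √(2862843 + 1703065/12707) = √(36379849066/12707) = √462278742081662/12707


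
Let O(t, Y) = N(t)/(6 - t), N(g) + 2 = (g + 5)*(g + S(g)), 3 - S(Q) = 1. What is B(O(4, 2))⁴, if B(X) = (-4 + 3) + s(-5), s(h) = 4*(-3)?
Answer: 28561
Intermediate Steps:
s(h) = -12
S(Q) = 2 (S(Q) = 3 - 1*1 = 3 - 1 = 2)
N(g) = -2 + (2 + g)*(5 + g) (N(g) = -2 + (g + 5)*(g + 2) = -2 + (5 + g)*(2 + g) = -2 + (2 + g)*(5 + g))
O(t, Y) = (8 + t² + 7*t)/(6 - t)
B(X) = -13 (B(X) = (-4 + 3) - 12 = -1 - 12 = -13)
B(O(4, 2))⁴ = (-13)⁴ = 28561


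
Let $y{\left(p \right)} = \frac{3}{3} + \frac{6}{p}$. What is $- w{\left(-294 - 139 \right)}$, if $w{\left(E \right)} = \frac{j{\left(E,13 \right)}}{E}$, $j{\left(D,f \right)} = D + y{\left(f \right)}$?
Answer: $- \frac{5610}{5629} \approx -0.99662$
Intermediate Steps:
$y{\left(p \right)} = 1 + \frac{6}{p}$ ($y{\left(p \right)} = 3 \cdot \frac{1}{3} + \frac{6}{p} = 1 + \frac{6}{p}$)
$j{\left(D,f \right)} = D + \frac{6 + f}{f}$
$w{\left(E \right)} = \frac{\frac{19}{13} + E}{E}$ ($w{\left(E \right)} = \frac{1 + E + \frac{6}{13}}{E} = \frac{\frac{19}{13} + E}{E}$)
$- w{\left(-294 - 139 \right)} = - \frac{\frac{19}{13} - 433}{-294 - 139} = - \frac{\frac{19}{13} - 433}{-433} = - \frac{\left(-1\right) \left(-5610\right)}{433 \cdot 13} = \left(-1\right) \frac{5610}{5629} = - \frac{5610}{5629}$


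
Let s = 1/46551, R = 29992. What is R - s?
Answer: 1396157591/46551 ≈ 29992.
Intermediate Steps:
s = 1/46551 ≈ 2.1482e-5
R - s = 29992 - 1*1/46551 = 29992 - 1/46551 = 1396157591/46551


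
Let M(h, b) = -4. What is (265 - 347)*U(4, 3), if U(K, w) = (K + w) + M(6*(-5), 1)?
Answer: -246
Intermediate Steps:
U(K, w) = -4 + K + w (U(K, w) = (K + w) - 4 = -4 + K + w)
(265 - 347)*U(4, 3) = (265 - 347)*(-4 + 4 + 3) = -82*3 = -246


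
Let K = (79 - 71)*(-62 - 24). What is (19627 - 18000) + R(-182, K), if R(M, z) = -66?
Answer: 1561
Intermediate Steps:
K = -688 (K = 8*(-86) = -688)
(19627 - 18000) + R(-182, K) = (19627 - 18000) - 66 = 1627 - 66 = 1561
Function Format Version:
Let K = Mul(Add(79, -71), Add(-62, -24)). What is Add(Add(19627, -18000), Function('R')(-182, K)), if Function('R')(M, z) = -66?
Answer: 1561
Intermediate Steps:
K = -688 (K = Mul(8, -86) = -688)
Add(Add(19627, -18000), Function('R')(-182, K)) = Add(Add(19627, -18000), -66) = Add(1627, -66) = 1561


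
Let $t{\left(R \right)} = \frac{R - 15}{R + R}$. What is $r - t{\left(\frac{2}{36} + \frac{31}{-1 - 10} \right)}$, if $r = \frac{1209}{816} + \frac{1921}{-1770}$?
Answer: $- \frac{371122867}{131673840} \approx -2.8185$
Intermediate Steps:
$t{\left(R \right)} = \frac{-15 + R}{2 R}$
$r = \frac{95399}{240720}$ ($r = 1209 \cdot \frac{1}{816} + 1921 \left(- \frac{1}{1770}\right) = \frac{403}{272} - \frac{1921}{1770} = \frac{95399}{240720} \approx 0.39631$)
$r - t{\left(\frac{2}{36} + \frac{31}{-1 - 10} \right)} = \frac{95399}{240720} - \frac{-15 + \left(\frac{2}{36} + \frac{31}{-1 - 10}\right)}{2 \left(\frac{2}{36} + \frac{31}{-1 - 10}\right)} = \frac{95399}{240720} - \frac{-15 + \left(2 \cdot \frac{1}{36} + \frac{31}{-1 - 10}\right)}{2 \left(2 \cdot \frac{1}{36} + \frac{31}{-1 - 10}\right)} = \frac{95399}{240720} - \frac{-15 + \left(\frac{1}{18} + \frac{31}{-11}\right)}{2 \left(\frac{1}{18} + \frac{31}{-11}\right)} = \frac{95399}{240720} - \frac{-15 + \left(\frac{1}{18} + 31 \left(- \frac{1}{11}\right)\right)}{2 \left(\frac{1}{18} + 31 \left(- \frac{1}{11}\right)\right)} = \frac{95399}{240720} - \frac{-15 + \left(\frac{1}{18} - \frac{31}{11}\right)}{2 \left(\frac{1}{18} - \frac{31}{11}\right)} = \frac{95399}{240720} - \frac{-15 - \frac{547}{198}}{2 \left(- \frac{547}{198}\right)} = \frac{95399}{240720} - \frac{1}{2} \left(- \frac{198}{547}\right) \left(- \frac{3517}{198}\right) = \frac{95399}{240720} - \frac{3517}{1094} = - \frac{371122867}{131673840}$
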